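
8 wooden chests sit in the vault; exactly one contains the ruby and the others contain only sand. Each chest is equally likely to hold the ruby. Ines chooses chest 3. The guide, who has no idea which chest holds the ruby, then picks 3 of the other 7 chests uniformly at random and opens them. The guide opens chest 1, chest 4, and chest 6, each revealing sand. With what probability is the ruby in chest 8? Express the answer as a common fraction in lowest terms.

Condition on the true location of the ruby.
If it is in any of chests 1, 4, and 6 (prior 1/8 each): that chest was opened and seen not to hold the prize — ruled out; weight (1/8)·0 = 0 each.
If it is in any of chests 2, 3, 5, 7, and 8 (prior 1/8 each): the guide picks exactly this set with probability 1/35 regardless, and none is the prize; weight (1/8)·(1/35) = 1/280 each.
The weights sum to 1/56.
So P(the ruby in chest 8 | the guide opened chest 1, chest 4, and chest 6) = (1/280) / (1/56) = 1/5.

1/5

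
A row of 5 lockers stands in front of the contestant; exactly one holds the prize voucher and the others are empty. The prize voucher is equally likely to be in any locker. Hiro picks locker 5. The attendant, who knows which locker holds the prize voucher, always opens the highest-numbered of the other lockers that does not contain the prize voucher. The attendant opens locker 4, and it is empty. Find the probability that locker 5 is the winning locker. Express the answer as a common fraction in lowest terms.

Consider each possible location of the prize voucher in turn.
If it is in any of lockers 1, 2, 3, and 5 (prior 1/5 each): locker 4 is the highest-numbered option available, probability 1; weight (1/5)·1 = 1/5 each.
If it is in locker 4 (prior 1/5): the attendant opened locker 4, so this case is ruled out; weight (1/5)·0 = 0.
The weights sum to 4/5.
So P(the prize voucher in locker 5 | the attendant opened locker 4) = (1/5) / (4/5) = 1/4.

1/4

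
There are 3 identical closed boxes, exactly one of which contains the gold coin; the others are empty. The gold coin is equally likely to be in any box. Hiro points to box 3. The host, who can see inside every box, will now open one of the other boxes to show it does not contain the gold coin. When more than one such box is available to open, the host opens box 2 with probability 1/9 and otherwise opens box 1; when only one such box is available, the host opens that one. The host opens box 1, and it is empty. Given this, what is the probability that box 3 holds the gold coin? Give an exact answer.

8/17

Consider each possible location of the gold coin in turn.
If it is in box 1 (prior 1/3): the host opened box 1, so this case is ruled out; weight (1/3)·0 = 0.
If it is in box 2 (prior 1/3): only box 1 is available, probability 1; weight (1/3)·1 = 1/3.
If it is in box 3 (prior 1/3): box 2 is available but not opened, probability 8/9; weight (1/3)·(8/9) = 8/27.
The weights sum to 17/27.
So P(the gold coin in box 3 | the host opened box 1) = (8/27) / (17/27) = 8/17.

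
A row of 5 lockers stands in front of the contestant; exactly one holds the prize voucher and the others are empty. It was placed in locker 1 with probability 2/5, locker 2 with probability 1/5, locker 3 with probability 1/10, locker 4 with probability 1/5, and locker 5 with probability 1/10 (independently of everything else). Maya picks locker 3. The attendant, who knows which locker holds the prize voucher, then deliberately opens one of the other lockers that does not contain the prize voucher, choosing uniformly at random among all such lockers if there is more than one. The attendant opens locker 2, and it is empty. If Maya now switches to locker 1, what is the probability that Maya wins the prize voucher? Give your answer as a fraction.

Condition on the true location of the prize voucher.
If it is in locker 1 (prior 2/5): the attendant has 3 equally likely choices, so probability 1/3; weight (2/5)·(1/3) = 2/15.
If it is in locker 2 (prior 1/5): the attendant opened locker 2, so this case is ruled out; weight (1/5)·0 = 0.
If it is in locker 3 (prior 1/10): the attendant has 4 equally likely choices, so probability 1/4; weight (1/10)·(1/4) = 1/40.
If it is in locker 4 (prior 1/5): the attendant has 3 equally likely choices, so probability 1/3; weight (1/5)·(1/3) = 1/15.
If it is in locker 5 (prior 1/10): the attendant has 3 equally likely choices, so probability 1/3; weight (1/10)·(1/3) = 1/30.
The weights sum to 31/120.
So P(the prize voucher in locker 1 | the attendant opened locker 2) = (2/15) / (31/120) = 16/31.

16/31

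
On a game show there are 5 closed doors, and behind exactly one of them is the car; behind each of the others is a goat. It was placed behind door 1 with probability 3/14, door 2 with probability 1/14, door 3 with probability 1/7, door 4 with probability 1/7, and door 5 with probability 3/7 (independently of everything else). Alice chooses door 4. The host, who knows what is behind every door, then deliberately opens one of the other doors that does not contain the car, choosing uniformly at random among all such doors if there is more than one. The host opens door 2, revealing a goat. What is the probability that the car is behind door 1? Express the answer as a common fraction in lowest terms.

Consider each possible location of the car in turn.
If it is behind door 1 (prior 3/14): the host has 3 equally likely choices, so probability 1/3; weight (3/14)·(1/3) = 1/14.
If it is behind door 2 (prior 1/14): the host opened door 2, so this case is ruled out; weight (1/14)·0 = 0.
If it is behind door 3 (prior 1/7): the host has 3 equally likely choices, so probability 1/3; weight (1/7)·(1/3) = 1/21.
If it is behind door 4 (prior 1/7): the host has 4 equally likely choices, so probability 1/4; weight (1/7)·(1/4) = 1/28.
If it is behind door 5 (prior 3/7): the host has 3 equally likely choices, so probability 1/3; weight (3/7)·(1/3) = 1/7.
The weights sum to 25/84.
So P(the car behind door 1 | the host opened door 2) = (1/14) / (25/84) = 6/25.

6/25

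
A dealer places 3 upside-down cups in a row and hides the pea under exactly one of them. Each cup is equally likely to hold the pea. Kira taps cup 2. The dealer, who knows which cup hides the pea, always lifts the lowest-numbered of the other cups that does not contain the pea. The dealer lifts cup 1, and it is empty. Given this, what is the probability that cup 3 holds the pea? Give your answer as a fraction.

1/2

Consider each possible location of the pea in turn.
If it is under cup 1 (prior 1/3): the dealer opened cup 1, so this case is ruled out; weight (1/3)·0 = 0.
If it is under either of cups 2 and 3 (prior 1/3 each): cup 1 is the lowest-numbered option available, probability 1; weight (1/3)·1 = 1/3 each.
The weights sum to 2/3.
So P(the pea under cup 3 | the dealer opened cup 1) = (1/3) / (2/3) = 1/2.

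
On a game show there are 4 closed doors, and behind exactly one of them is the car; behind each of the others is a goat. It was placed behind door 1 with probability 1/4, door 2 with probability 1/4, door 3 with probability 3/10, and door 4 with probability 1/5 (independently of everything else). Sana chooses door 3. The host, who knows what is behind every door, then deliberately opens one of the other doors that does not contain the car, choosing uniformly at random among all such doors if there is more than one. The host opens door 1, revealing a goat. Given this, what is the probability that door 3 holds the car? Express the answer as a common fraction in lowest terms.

4/13

Apply Bayes' rule, conditioning on where the car actually is.
If it is behind door 1 (prior 1/4): the host opened door 1, so this case is ruled out; weight (1/4)·0 = 0.
If it is behind door 2 (prior 1/4): the host has 2 equally likely choices, so probability 1/2; weight (1/4)·(1/2) = 1/8.
If it is behind door 3 (prior 3/10): the host has 3 equally likely choices, so probability 1/3; weight (3/10)·(1/3) = 1/10.
If it is behind door 4 (prior 1/5): the host has 2 equally likely choices, so probability 1/2; weight (1/5)·(1/2) = 1/10.
The weights sum to 13/40.
So P(the car behind door 3 | the host opened door 1) = (1/10) / (13/40) = 4/13.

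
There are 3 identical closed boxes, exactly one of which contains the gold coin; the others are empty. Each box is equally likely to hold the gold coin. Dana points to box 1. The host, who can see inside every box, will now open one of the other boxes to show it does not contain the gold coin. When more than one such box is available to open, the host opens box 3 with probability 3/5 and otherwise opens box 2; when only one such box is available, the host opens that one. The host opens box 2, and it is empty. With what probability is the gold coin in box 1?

2/7

Consider each possible location of the gold coin in turn.
If it is in box 1 (prior 1/3): box 3 is available but not opened, probability 2/5; weight (1/3)·(2/5) = 2/15.
If it is in box 2 (prior 1/3): the host opened box 2, so this case is ruled out; weight (1/3)·0 = 0.
If it is in box 3 (prior 1/3): only box 2 is available, probability 1; weight (1/3)·1 = 1/3.
The weights sum to 7/15.
So P(the gold coin in box 1 | the host opened box 2) = (2/15) / (7/15) = 2/7.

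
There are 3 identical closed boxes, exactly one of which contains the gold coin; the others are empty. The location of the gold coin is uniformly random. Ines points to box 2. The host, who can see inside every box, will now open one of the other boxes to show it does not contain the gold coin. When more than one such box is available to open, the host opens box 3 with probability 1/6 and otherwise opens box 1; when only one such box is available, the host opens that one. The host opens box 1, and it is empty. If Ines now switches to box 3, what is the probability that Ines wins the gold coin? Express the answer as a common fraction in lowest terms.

Condition on the true location of the gold coin.
If it is in box 1 (prior 1/3): the host opened box 1, so this case is ruled out; weight (1/3)·0 = 0.
If it is in box 2 (prior 1/3): box 3 is available but not opened, probability 5/6; weight (1/3)·(5/6) = 5/18.
If it is in box 3 (prior 1/3): only box 1 is available, probability 1; weight (1/3)·1 = 1/3.
The weights sum to 11/18.
So P(the gold coin in box 3 | the host opened box 1) = (1/3) / (11/18) = 6/11.

6/11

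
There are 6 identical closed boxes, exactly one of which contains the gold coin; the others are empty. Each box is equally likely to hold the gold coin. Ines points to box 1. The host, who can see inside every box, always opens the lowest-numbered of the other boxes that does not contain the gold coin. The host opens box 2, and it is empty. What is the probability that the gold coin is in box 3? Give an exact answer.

Apply Bayes' rule, conditioning on where the gold coin actually is.
If it is in any of boxes 1, 3, 4, 5, and 6 (prior 1/6 each): box 2 is the lowest-numbered option available, probability 1; weight (1/6)·1 = 1/6 each.
If it is in box 2 (prior 1/6): the host opened box 2, so this case is ruled out; weight (1/6)·0 = 0.
The weights sum to 5/6.
So P(the gold coin in box 3 | the host opened box 2) = (1/6) / (5/6) = 1/5.

1/5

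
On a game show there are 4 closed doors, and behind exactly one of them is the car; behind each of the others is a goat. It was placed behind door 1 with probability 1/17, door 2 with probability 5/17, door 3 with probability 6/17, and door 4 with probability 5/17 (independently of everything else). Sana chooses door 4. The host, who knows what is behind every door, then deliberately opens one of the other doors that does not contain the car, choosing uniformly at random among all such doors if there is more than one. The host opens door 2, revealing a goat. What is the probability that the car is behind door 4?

Consider each possible location of the car in turn.
If it is behind door 1 (prior 1/17): the host has 2 equally likely choices, so probability 1/2; weight (1/17)·(1/2) = 1/34.
If it is behind door 2 (prior 5/17): the host opened door 2, so this case is ruled out; weight (5/17)·0 = 0.
If it is behind door 3 (prior 6/17): the host has 2 equally likely choices, so probability 1/2; weight (6/17)·(1/2) = 3/17.
If it is behind door 4 (prior 5/17): the host has 3 equally likely choices, so probability 1/3; weight (5/17)·(1/3) = 5/51.
The weights sum to 31/102.
So P(the car behind door 4 | the host opened door 2) = (5/51) / (31/102) = 10/31.

10/31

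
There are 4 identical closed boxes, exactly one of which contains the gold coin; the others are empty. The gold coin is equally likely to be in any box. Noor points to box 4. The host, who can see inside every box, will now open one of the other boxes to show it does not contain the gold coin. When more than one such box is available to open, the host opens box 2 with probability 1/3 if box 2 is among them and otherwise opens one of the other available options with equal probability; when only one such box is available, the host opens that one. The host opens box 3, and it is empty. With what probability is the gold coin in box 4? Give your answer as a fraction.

2/9

Apply Bayes' rule, conditioning on where the gold coin actually is.
If it is in box 1 (prior 1/4): box 2 is available but not opened, probability 2/3; weight (1/4)·(2/3) = 1/6.
If it is in box 2 (prior 1/4): box 2 holds the prize so is unavailable; the host chooses uniformly among the 2 others, probability 1/2; weight (1/4)·(1/2) = 1/8.
If it is in box 3 (prior 1/4): the host opened box 3, so this case is ruled out; weight (1/4)·0 = 0.
If it is in box 4 (prior 1/4): box 2 is available but not opened; box 3 gets probability (1 − 1/3)/2 = 1/3; weight (1/4)·(1/3) = 1/12.
The weights sum to 3/8.
So P(the gold coin in box 4 | the host opened box 3) = (1/12) / (3/8) = 2/9.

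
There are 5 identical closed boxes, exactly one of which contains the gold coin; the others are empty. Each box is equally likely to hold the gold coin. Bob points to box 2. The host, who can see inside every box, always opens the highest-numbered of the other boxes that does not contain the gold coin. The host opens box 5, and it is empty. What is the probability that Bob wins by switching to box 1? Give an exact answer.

1/4

Condition on the true location of the gold coin.
If it is in any of boxes 1, 2, 3, and 4 (prior 1/5 each): box 5 is the highest-numbered option available, probability 1; weight (1/5)·1 = 1/5 each.
If it is in box 5 (prior 1/5): the host opened box 5, so this case is ruled out; weight (1/5)·0 = 0.
The weights sum to 4/5.
So P(the gold coin in box 1 | the host opened box 5) = (1/5) / (4/5) = 1/4.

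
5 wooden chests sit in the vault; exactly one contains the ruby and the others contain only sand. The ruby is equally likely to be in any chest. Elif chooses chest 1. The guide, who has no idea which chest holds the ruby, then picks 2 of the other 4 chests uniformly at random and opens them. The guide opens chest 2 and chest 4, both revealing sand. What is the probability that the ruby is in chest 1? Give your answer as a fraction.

1/3

Condition on the true location of the ruby.
If it is in any of chests 1, 3, and 5 (prior 1/5 each): the guide picks exactly this set with probability 1/6 regardless, and none is the prize; weight (1/5)·(1/6) = 1/30 each.
If it is in either of chests 2 and 4 (prior 1/5 each): that chest was opened and seen not to hold the prize — ruled out; weight (1/5)·0 = 0 each.
The weights sum to 1/10.
So P(the ruby in chest 1 | the guide opened chest 2 and chest 4) = (1/30) / (1/10) = 1/3.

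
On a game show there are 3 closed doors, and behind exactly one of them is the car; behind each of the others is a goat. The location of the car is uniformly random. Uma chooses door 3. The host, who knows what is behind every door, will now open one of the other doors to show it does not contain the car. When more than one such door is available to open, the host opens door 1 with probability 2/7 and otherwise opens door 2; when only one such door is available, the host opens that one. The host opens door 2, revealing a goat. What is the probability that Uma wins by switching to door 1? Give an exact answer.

Condition on the true location of the car.
If it is behind door 1 (prior 1/3): only door 2 is available, probability 1; weight (1/3)·1 = 1/3.
If it is behind door 2 (prior 1/3): the host opened door 2, so this case is ruled out; weight (1/3)·0 = 0.
If it is behind door 3 (prior 1/3): door 1 is available but not opened, probability 5/7; weight (1/3)·(5/7) = 5/21.
The weights sum to 4/7.
So P(the car behind door 1 | the host opened door 2) = (1/3) / (4/7) = 7/12.

7/12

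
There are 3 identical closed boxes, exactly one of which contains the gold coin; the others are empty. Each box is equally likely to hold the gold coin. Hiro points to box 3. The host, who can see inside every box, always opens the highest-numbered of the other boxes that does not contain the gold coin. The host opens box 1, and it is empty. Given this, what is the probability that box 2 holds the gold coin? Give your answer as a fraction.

Condition on the true location of the gold coin.
If it is in box 1 (prior 1/3): the host opened box 1, so this case is ruled out; weight (1/3)·0 = 0.
If it is in box 2 (prior 1/3): box 1 is the highest-numbered option available, probability 1; weight (1/3)·1 = 1/3.
If it is in box 3 (prior 1/3): the host would have opened box 2 instead, probability 0; weight (1/3)·0 = 0.
The weights sum to 1/3.
So P(the gold coin in box 2 | the host opened box 1) = (1/3) / (1/3) = 1.

1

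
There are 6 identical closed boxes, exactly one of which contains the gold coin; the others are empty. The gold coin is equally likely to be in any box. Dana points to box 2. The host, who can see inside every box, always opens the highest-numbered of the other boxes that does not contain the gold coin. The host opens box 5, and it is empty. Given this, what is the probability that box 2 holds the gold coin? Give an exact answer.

0

Apply Bayes' rule, conditioning on where the gold coin actually is.
If it is in any of boxes 1, 2, 3, and 4 (prior 1/6 each): the host would have opened box 6 instead, probability 0; weight (1/6)·0 = 0 each.
If it is in box 5 (prior 1/6): the host opened box 5, so this case is ruled out; weight (1/6)·0 = 0.
If it is in box 6 (prior 1/6): box 5 is the highest-numbered option available, probability 1; weight (1/6)·1 = 1/6.
The weights sum to 1/6.
So P(the gold coin in box 2 | the host opened box 5) = 0 / (1/6) = 0.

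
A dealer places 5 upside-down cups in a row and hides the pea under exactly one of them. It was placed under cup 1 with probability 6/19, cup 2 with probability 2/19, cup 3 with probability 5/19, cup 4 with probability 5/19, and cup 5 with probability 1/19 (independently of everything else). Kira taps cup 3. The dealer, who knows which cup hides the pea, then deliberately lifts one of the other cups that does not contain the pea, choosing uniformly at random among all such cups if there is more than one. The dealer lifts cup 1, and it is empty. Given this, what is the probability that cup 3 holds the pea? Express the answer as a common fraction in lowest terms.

15/47

Consider each possible location of the pea in turn.
If it is under cup 1 (prior 6/19): the dealer opened cup 1, so this case is ruled out; weight (6/19)·0 = 0.
If it is under cup 2 (prior 2/19): the dealer has 3 equally likely choices, so probability 1/3; weight (2/19)·(1/3) = 2/57.
If it is under cup 3 (prior 5/19): the dealer has 4 equally likely choices, so probability 1/4; weight (5/19)·(1/4) = 5/76.
If it is under cup 4 (prior 5/19): the dealer has 3 equally likely choices, so probability 1/3; weight (5/19)·(1/3) = 5/57.
If it is under cup 5 (prior 1/19): the dealer has 3 equally likely choices, so probability 1/3; weight (1/19)·(1/3) = 1/57.
The weights sum to 47/228.
So P(the pea under cup 3 | the dealer opened cup 1) = (5/76) / (47/228) = 15/47.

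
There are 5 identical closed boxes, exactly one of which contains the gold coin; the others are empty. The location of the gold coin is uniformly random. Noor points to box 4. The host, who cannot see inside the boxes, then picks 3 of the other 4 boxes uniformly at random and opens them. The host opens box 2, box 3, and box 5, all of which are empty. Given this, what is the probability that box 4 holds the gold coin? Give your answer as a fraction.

1/2

Because the host chose which boxes to open without knowing where the gold coin is, the choice is independent of the prize location. Learning that none of the 3 opened boxes holds the gold coin simply rules out those 3 locations and leaves the remaining 2 boxes still equally likely by symmetry.
So P(the gold coin in box 4) = 1/2.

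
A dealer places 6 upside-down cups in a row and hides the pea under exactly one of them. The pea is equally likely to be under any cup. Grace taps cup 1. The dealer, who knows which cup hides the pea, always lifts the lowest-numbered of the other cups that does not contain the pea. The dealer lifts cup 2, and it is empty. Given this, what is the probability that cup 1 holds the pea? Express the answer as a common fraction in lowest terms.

1/5

Condition on the true location of the pea.
If it is under any of cups 1, 3, 4, 5, and 6 (prior 1/6 each): cup 2 is the lowest-numbered option available, probability 1; weight (1/6)·1 = 1/6 each.
If it is under cup 2 (prior 1/6): the dealer opened cup 2, so this case is ruled out; weight (1/6)·0 = 0.
The weights sum to 5/6.
So P(the pea under cup 1 | the dealer opened cup 2) = (1/6) / (5/6) = 1/5.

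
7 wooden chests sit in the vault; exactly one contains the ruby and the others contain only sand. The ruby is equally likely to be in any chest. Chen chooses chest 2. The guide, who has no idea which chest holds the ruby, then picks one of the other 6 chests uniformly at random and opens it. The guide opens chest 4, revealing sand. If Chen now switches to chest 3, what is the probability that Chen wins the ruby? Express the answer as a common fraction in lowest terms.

Consider each possible location of the ruby in turn.
If it is in any of chests 1, 2, 3, 5, 6, and 7 (prior 1/7 each): the guide picks chest 4 with probability 1/6 regardless, and it is not the prize; weight (1/7)·(1/6) = 1/42 each.
If it is in chest 4 (prior 1/7): the guide opened chest 4, so this case is ruled out; weight (1/7)·0 = 0.
The weights sum to 1/7.
So P(the ruby in chest 3 | the guide opened chest 4) = (1/42) / (1/7) = 1/6.

1/6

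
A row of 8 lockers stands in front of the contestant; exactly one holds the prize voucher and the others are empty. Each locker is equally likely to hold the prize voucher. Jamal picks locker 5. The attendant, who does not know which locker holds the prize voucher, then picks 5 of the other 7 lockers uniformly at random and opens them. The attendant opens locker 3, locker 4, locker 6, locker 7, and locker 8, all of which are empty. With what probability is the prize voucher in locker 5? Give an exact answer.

Because the attendant chose which lockers to open without knowing where the prize voucher is, the choice is independent of the prize location. Learning that none of the 5 opened lockers holds the prize voucher simply rules out those 5 locations and leaves the remaining 3 lockers still equally likely by symmetry.
So P(the prize voucher in locker 5) = 1/3.

1/3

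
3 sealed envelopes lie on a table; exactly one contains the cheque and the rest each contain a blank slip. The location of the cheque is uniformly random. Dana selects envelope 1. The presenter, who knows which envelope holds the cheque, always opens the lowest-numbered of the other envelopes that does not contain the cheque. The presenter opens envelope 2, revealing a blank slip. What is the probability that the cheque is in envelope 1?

1/2

Consider each possible location of the cheque in turn.
If it is in either of envelopes 1 and 3 (prior 1/3 each): envelope 2 is the lowest-numbered option available, probability 1; weight (1/3)·1 = 1/3 each.
If it is in envelope 2 (prior 1/3): the presenter opened envelope 2, so this case is ruled out; weight (1/3)·0 = 0.
The weights sum to 2/3.
So P(the cheque in envelope 1 | the presenter opened envelope 2) = (1/3) / (2/3) = 1/2.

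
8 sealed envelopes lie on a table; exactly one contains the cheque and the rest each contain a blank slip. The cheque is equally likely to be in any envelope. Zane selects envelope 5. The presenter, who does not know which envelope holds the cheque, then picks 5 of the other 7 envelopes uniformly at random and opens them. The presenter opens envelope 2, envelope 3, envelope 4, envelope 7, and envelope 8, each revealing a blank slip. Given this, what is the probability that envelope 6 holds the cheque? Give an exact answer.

Because the presenter chose which envelopes to open without knowing where the cheque is, the choice is independent of the prize location. Learning that none of the 5 opened envelopes holds the cheque simply rules out those 5 locations and leaves the remaining 3 envelopes still equally likely by symmetry.
So P(the cheque in envelope 6) = 1/3.

1/3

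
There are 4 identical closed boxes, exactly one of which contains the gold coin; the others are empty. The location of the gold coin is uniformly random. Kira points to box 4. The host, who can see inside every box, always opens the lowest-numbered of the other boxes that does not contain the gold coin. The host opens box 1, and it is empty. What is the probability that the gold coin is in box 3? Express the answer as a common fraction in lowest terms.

1/3

Condition on the true location of the gold coin.
If it is in box 1 (prior 1/4): the host opened box 1, so this case is ruled out; weight (1/4)·0 = 0.
If it is in any of boxes 2, 3, and 4 (prior 1/4 each): box 1 is the lowest-numbered option available, probability 1; weight (1/4)·1 = 1/4 each.
The weights sum to 3/4.
So P(the gold coin in box 3 | the host opened box 1) = (1/4) / (3/4) = 1/3.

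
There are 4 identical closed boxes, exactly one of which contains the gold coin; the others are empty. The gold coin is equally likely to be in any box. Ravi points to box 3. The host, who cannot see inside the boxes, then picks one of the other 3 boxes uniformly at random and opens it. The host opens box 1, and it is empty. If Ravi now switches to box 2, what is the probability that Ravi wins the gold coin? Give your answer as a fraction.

1/3

Condition on the true location of the gold coin.
If it is in box 1 (prior 1/4): the host opened box 1, so this case is ruled out; weight (1/4)·0 = 0.
If it is in any of boxes 2, 3, and 4 (prior 1/4 each): the host picks box 1 with probability 1/3 regardless, and it is not the prize; weight (1/4)·(1/3) = 1/12 each.
The weights sum to 1/4.
So P(the gold coin in box 2 | the host opened box 1) = (1/12) / (1/4) = 1/3.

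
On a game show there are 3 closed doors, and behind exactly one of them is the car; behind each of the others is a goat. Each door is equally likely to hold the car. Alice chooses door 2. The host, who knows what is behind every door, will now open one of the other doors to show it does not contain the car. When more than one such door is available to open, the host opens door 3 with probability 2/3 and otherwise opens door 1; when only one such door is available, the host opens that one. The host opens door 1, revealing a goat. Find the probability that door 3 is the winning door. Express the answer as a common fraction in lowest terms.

Consider each possible location of the car in turn.
If it is behind door 1 (prior 1/3): the host opened door 1, so this case is ruled out; weight (1/3)·0 = 0.
If it is behind door 2 (prior 1/3): door 3 is available but not opened, probability 1/3; weight (1/3)·(1/3) = 1/9.
If it is behind door 3 (prior 1/3): only door 1 is available, probability 1; weight (1/3)·1 = 1/3.
The weights sum to 4/9.
So P(the car behind door 3 | the host opened door 1) = (1/3) / (4/9) = 3/4.

3/4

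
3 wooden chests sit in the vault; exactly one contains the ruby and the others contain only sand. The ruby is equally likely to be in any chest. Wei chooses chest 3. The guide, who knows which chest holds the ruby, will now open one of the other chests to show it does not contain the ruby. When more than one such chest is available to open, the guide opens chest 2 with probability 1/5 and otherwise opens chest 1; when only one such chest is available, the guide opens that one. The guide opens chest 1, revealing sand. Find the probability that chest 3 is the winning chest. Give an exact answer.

Apply Bayes' rule, conditioning on where the ruby actually is.
If it is in chest 1 (prior 1/3): the guide opened chest 1, so this case is ruled out; weight (1/3)·0 = 0.
If it is in chest 2 (prior 1/3): only chest 1 is available, probability 1; weight (1/3)·1 = 1/3.
If it is in chest 3 (prior 1/3): chest 2 is available but not opened, probability 4/5; weight (1/3)·(4/5) = 4/15.
The weights sum to 3/5.
So P(the ruby in chest 3 | the guide opened chest 1) = (4/15) / (3/5) = 4/9.

4/9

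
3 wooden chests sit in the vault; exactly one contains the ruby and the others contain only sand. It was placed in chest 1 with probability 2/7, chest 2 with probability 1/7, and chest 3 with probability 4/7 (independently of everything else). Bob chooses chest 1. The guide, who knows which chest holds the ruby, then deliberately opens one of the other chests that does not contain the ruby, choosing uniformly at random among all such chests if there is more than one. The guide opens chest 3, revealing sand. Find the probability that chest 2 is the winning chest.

Apply Bayes' rule, conditioning on where the ruby actually is.
If it is in chest 1 (prior 2/7): the guide has 2 equally likely choices, so probability 1/2; weight (2/7)·(1/2) = 1/7.
If it is in chest 2 (prior 1/7): the guide has no choice, probability 1; weight (1/7)·1 = 1/7.
If it is in chest 3 (prior 4/7): the guide opened chest 3, so this case is ruled out; weight (4/7)·0 = 0.
The weights sum to 2/7.
So P(the ruby in chest 2 | the guide opened chest 3) = (1/7) / (2/7) = 1/2.

1/2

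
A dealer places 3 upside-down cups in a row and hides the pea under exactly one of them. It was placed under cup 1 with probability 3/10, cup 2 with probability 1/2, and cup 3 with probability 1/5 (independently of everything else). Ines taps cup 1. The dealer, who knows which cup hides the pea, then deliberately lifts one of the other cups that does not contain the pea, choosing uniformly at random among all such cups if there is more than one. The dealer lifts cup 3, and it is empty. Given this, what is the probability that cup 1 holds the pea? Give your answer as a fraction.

3/13

Consider each possible location of the pea in turn.
If it is under cup 1 (prior 3/10): the dealer has 2 equally likely choices, so probability 1/2; weight (3/10)·(1/2) = 3/20.
If it is under cup 2 (prior 1/2): the dealer has no choice, probability 1; weight (1/2)·1 = 1/2.
If it is under cup 3 (prior 1/5): the dealer opened cup 3, so this case is ruled out; weight (1/5)·0 = 0.
The weights sum to 13/20.
So P(the pea under cup 1 | the dealer opened cup 3) = (3/20) / (13/20) = 3/13.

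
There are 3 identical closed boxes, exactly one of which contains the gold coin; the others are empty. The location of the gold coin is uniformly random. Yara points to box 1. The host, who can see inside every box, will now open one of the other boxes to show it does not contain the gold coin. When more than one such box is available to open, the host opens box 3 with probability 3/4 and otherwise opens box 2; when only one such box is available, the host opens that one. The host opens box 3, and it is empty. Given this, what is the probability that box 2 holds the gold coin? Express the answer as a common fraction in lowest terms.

4/7

Apply Bayes' rule, conditioning on where the gold coin actually is.
If it is in box 1 (prior 1/3): box 3 is available, opened with probability 3/4; weight (1/3)·(3/4) = 1/4.
If it is in box 2 (prior 1/3): only box 3 is available, probability 1; weight (1/3)·1 = 1/3.
If it is in box 3 (prior 1/3): the host opened box 3, so this case is ruled out; weight (1/3)·0 = 0.
The weights sum to 7/12.
So P(the gold coin in box 2 | the host opened box 3) = (1/3) / (7/12) = 4/7.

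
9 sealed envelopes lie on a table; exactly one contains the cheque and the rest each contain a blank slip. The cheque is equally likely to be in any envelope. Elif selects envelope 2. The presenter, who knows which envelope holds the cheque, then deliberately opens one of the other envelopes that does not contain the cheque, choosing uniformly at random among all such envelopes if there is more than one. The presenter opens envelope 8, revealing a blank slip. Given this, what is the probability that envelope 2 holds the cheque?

1/9

Consider each possible location of the cheque in turn.
If it is in any of envelopes 1, 3, 4, 5, 6, 7, and 9 (prior 1/9 each): the presenter has 7 equally likely choices, so probability 1/7; weight (1/9)·(1/7) = 1/63 each.
If it is in envelope 2 (prior 1/9): the presenter has 8 equally likely choices, so probability 1/8; weight (1/9)·(1/8) = 1/72.
If it is in envelope 8 (prior 1/9): the presenter opened envelope 8, so this case is ruled out; weight (1/9)·0 = 0.
The weights sum to 1/8.
So P(the cheque in envelope 2 | the presenter opened envelope 8) = (1/72) / (1/8) = 1/9.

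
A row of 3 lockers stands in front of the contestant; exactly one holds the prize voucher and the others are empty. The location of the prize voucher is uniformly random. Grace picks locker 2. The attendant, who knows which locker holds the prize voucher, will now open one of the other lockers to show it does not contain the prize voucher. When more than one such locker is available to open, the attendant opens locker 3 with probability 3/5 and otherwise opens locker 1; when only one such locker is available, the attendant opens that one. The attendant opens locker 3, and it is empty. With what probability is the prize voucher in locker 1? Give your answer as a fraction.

Consider each possible location of the prize voucher in turn.
If it is in locker 1 (prior 1/3): only locker 3 is available, probability 1; weight (1/3)·1 = 1/3.
If it is in locker 2 (prior 1/3): locker 3 is available, opened with probability 3/5; weight (1/3)·(3/5) = 1/5.
If it is in locker 3 (prior 1/3): the attendant opened locker 3, so this case is ruled out; weight (1/3)·0 = 0.
The weights sum to 8/15.
So P(the prize voucher in locker 1 | the attendant opened locker 3) = (1/3) / (8/15) = 5/8.

5/8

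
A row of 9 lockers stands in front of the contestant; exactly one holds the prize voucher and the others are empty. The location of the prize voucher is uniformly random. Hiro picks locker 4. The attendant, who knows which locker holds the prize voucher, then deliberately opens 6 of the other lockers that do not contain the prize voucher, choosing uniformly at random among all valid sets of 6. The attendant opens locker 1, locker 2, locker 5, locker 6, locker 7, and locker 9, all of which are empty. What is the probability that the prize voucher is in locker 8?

Condition on the true location of the prize voucher.
If it is in any of lockers 1, 2, 5, 6, 7, and 9 (prior 1/9 each): that locker was opened and seen not to hold the prize — ruled out; weight (1/9)·0 = 0 each.
If it is in either of lockers 3 and 8 (prior 1/9 each): the attendant has 7 equally likely choices, so probability 1/7; weight (1/9)·(1/7) = 1/63 each.
If it is in locker 4 (prior 1/9): the attendant has 28 equally likely choices, so probability 1/28; weight (1/9)·(1/28) = 1/252.
The weights sum to 1/28.
So P(the prize voucher in locker 8 | the attendant opened locker 1, locker 2, locker 5, locker 6, locker 7, and locker 9) = (1/63) / (1/28) = 4/9.

4/9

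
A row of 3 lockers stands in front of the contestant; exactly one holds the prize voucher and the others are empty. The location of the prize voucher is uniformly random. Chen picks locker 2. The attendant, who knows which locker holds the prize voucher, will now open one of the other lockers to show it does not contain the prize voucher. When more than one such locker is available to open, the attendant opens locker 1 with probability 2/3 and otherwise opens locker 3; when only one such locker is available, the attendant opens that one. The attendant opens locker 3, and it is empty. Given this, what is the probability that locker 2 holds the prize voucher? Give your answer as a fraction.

Apply Bayes' rule, conditioning on where the prize voucher actually is.
If it is in locker 1 (prior 1/3): only locker 3 is available, probability 1; weight (1/3)·1 = 1/3.
If it is in locker 2 (prior 1/3): locker 1 is available but not opened, probability 1/3; weight (1/3)·(1/3) = 1/9.
If it is in locker 3 (prior 1/3): the attendant opened locker 3, so this case is ruled out; weight (1/3)·0 = 0.
The weights sum to 4/9.
So P(the prize voucher in locker 2 | the attendant opened locker 3) = (1/9) / (4/9) = 1/4.

1/4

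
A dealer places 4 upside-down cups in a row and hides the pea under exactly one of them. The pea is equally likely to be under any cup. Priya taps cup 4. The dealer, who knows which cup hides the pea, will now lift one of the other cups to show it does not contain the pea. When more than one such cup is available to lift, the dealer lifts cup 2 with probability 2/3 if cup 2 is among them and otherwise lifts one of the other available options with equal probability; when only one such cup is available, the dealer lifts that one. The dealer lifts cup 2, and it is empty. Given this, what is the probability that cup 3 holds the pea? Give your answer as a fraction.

Consider each possible location of the pea in turn.
If it is under any of cups 1, 3, and 4 (prior 1/4 each): cup 2 is available, opened with probability 2/3; weight (1/4)·(2/3) = 1/6 each.
If it is under cup 2 (prior 1/4): the dealer opened cup 2, so this case is ruled out; weight (1/4)·0 = 0.
The weights sum to 1/2.
So P(the pea under cup 3 | the dealer opened cup 2) = (1/6) / (1/2) = 1/3.

1/3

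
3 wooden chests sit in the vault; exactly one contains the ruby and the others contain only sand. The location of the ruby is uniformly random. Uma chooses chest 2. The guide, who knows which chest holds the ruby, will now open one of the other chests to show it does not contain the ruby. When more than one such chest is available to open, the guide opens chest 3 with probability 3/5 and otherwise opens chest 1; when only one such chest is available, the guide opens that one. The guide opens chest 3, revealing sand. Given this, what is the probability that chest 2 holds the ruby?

3/8

Apply Bayes' rule, conditioning on where the ruby actually is.
If it is in chest 1 (prior 1/3): only chest 3 is available, probability 1; weight (1/3)·1 = 1/3.
If it is in chest 2 (prior 1/3): chest 3 is available, opened with probability 3/5; weight (1/3)·(3/5) = 1/5.
If it is in chest 3 (prior 1/3): the guide opened chest 3, so this case is ruled out; weight (1/3)·0 = 0.
The weights sum to 8/15.
So P(the ruby in chest 2 | the guide opened chest 3) = (1/5) / (8/15) = 3/8.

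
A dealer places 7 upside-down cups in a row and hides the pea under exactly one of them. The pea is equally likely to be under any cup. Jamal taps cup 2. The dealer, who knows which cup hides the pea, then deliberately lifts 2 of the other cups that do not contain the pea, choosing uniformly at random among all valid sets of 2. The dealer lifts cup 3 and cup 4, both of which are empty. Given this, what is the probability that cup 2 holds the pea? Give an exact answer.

1/7

Consider each possible location of the pea in turn.
If it is under any of cups 1, 5, 6, and 7 (prior 1/7 each): the dealer has 10 equally likely choices, so probability 1/10; weight (1/7)·(1/10) = 1/70 each.
If it is under cup 2 (prior 1/7): the dealer has 15 equally likely choices, so probability 1/15; weight (1/7)·(1/15) = 1/105.
If it is under either of cups 3 and 4 (prior 1/7 each): that cup was opened and seen not to hold the prize — ruled out; weight (1/7)·0 = 0 each.
The weights sum to 1/15.
So P(the pea under cup 2 | the dealer opened cup 3 and cup 4) = (1/105) / (1/15) = 1/7.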